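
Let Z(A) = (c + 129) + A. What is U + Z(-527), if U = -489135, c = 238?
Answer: -489295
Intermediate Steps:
Z(A) = 367 + A (Z(A) = (238 + 129) + A = 367 + A)
U + Z(-527) = -489135 + (367 - 527) = -489135 - 160 = -489295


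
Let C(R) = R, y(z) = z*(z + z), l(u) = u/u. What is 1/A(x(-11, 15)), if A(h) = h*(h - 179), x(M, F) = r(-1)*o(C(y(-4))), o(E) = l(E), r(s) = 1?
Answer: -1/178 ≈ -0.0056180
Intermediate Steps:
l(u) = 1
y(z) = 2*z² (y(z) = z*(2*z) = 2*z²)
o(E) = 1
x(M, F) = 1 (x(M, F) = 1*1 = 1)
A(h) = h*(-179 + h)
1/A(x(-11, 15)) = 1/(1*(-179 + 1)) = 1/(1*(-178)) = 1/(-178) = -1/178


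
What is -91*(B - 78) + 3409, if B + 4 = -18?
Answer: 12509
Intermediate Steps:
B = -22 (B = -4 - 18 = -22)
-91*(B - 78) + 3409 = -91*(-22 - 78) + 3409 = -91*(-100) + 3409 = 9100 + 3409 = 12509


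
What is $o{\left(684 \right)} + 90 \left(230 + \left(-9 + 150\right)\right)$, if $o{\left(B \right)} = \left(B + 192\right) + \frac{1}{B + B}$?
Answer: $\frac{46875889}{1368} \approx 34266.0$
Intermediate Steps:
$o{\left(B \right)} = 192 + B + \frac{1}{2 B}$ ($o{\left(B \right)} = \left(192 + B\right) + \frac{1}{2 B} = 192 + B + \frac{1}{2 B}$)
$o{\left(684 \right)} + 90 \left(230 + \left(-9 + 150\right)\right) = \left(192 + 684 + \frac{1}{2 \cdot 684}\right) + 90 \left(230 + \left(-9 + 150\right)\right) = \left(192 + 684 + \frac{1}{2} \cdot \frac{1}{684}\right) + 90 \left(230 + 141\right) = \left(192 + 684 + \frac{1}{1368}\right) + 90 \cdot 371 = \frac{1198369}{1368} + 33390 = \frac{46875889}{1368}$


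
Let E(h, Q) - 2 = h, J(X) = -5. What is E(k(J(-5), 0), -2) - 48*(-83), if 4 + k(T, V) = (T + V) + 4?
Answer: 3981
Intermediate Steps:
k(T, V) = T + V (k(T, V) = -4 + ((T + V) + 4) = -4 + (4 + T + V) = T + V)
E(h, Q) = 2 + h
E(k(J(-5), 0), -2) - 48*(-83) = (2 + (-5 + 0)) - 48*(-83) = (2 - 5) + 3984 = -3 + 3984 = 3981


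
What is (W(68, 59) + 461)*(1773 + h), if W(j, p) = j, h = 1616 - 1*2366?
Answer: 541167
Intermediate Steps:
h = -750 (h = 1616 - 2366 = -750)
(W(68, 59) + 461)*(1773 + h) = (68 + 461)*(1773 - 750) = 529*1023 = 541167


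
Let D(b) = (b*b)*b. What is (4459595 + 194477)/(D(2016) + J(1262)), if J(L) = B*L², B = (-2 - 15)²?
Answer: 1163518/2163453553 ≈ 0.00053781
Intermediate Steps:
B = 289 (B = (-17)² = 289)
J(L) = 289*L²
D(b) = b³ (D(b) = b²*b = b³)
(4459595 + 194477)/(D(2016) + J(1262)) = (4459595 + 194477)/(2016³ + 289*1262²) = 4654072/(8193540096 + 289*1592644) = 4654072/(8193540096 + 460274116) = 4654072/8653814212 = 4654072*(1/8653814212) = 1163518/2163453553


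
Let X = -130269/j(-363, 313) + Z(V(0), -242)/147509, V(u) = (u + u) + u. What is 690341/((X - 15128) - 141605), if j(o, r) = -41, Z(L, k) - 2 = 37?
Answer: -4175091933329/928684800457 ≈ -4.4957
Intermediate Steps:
V(u) = 3*u (V(u) = 2*u + u = 3*u)
Z(L, k) = 39 (Z(L, k) = 2 + 37 = 39)
X = 19215851520/6047869 (X = -130269/(-41) + 39/147509 = -130269*(-1/41) + 39*(1/147509) = 130269/41 + 39/147509 = 19215851520/6047869 ≈ 3177.3)
690341/((X - 15128) - 141605) = 690341/((19215851520/6047869 - 15128) - 141605) = 690341/(-72276310712/6047869 - 141605) = 690341/(-928684800457/6047869) = 690341*(-6047869/928684800457) = -4175091933329/928684800457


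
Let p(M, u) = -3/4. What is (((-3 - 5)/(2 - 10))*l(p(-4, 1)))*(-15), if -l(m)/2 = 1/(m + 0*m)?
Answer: -40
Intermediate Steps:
p(M, u) = -¾ (p(M, u) = -3*¼ = -¾)
l(m) = -2/m (l(m) = -2/(m + 0*m) = -2/(m + 0) = -2/m)
(((-3 - 5)/(2 - 10))*l(p(-4, 1)))*(-15) = (((-3 - 5)/(2 - 10))*(-2/(-¾)))*(-15) = ((-8/(-8))*(-2*(-4/3)))*(-15) = (-8*(-⅛)*(8/3))*(-15) = (1*(8/3))*(-15) = (8/3)*(-15) = -40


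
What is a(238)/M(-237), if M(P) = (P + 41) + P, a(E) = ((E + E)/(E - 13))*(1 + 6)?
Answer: -3332/97425 ≈ -0.034201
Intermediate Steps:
a(E) = 14*E/(-13 + E) (a(E) = ((2*E)/(-13 + E))*7 = (2*E/(-13 + E))*7 = 14*E/(-13 + E))
M(P) = 41 + 2*P (M(P) = (41 + P) + P = 41 + 2*P)
a(238)/M(-237) = (14*238/(-13 + 238))/(41 + 2*(-237)) = (14*238/225)/(41 - 474) = (14*238*(1/225))/(-433) = (3332/225)*(-1/433) = -3332/97425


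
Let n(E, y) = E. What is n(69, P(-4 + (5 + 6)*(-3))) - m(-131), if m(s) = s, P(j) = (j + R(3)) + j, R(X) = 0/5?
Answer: 200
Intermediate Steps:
R(X) = 0 (R(X) = 0*(1/5) = 0)
P(j) = 2*j (P(j) = (j + 0) + j = j + j = 2*j)
n(69, P(-4 + (5 + 6)*(-3))) - m(-131) = 69 - 1*(-131) = 69 + 131 = 200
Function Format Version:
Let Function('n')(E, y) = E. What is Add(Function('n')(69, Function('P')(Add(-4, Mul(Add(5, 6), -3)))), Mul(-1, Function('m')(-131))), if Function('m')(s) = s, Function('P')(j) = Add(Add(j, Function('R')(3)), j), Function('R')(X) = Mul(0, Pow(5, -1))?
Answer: 200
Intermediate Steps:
Function('R')(X) = 0 (Function('R')(X) = Mul(0, Rational(1, 5)) = 0)
Function('P')(j) = Mul(2, j) (Function('P')(j) = Add(Add(j, 0), j) = Add(j, j) = Mul(2, j))
Add(Function('n')(69, Function('P')(Add(-4, Mul(Add(5, 6), -3)))), Mul(-1, Function('m')(-131))) = Add(69, Mul(-1, -131)) = Add(69, 131) = 200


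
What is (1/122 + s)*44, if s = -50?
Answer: -134178/61 ≈ -2199.6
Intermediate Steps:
(1/122 + s)*44 = (1/122 - 50)*44 = -6099/122*44 = -134178/61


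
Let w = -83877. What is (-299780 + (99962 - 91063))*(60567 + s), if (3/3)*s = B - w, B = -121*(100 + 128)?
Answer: -33991190136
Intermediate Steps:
B = -27588 (B = -121*228 = -27588)
s = 56289 (s = -27588 - 1*(-83877) = -27588 + 83877 = 56289)
(-299780 + (99962 - 91063))*(60567 + s) = (-299780 + (99962 - 91063))*(60567 + 56289) = (-299780 + 8899)*116856 = -290881*116856 = -33991190136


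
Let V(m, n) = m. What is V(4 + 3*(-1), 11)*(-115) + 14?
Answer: -101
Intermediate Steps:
V(4 + 3*(-1), 11)*(-115) + 14 = (4 + 3*(-1))*(-115) + 14 = (4 - 3)*(-115) + 14 = 1*(-115) + 14 = -115 + 14 = -101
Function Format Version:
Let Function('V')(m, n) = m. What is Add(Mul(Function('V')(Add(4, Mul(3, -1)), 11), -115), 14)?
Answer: -101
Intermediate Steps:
Add(Mul(Function('V')(Add(4, Mul(3, -1)), 11), -115), 14) = Add(Mul(Add(4, Mul(3, -1)), -115), 14) = Add(Mul(Add(4, -3), -115), 14) = Add(Mul(1, -115), 14) = Add(-115, 14) = -101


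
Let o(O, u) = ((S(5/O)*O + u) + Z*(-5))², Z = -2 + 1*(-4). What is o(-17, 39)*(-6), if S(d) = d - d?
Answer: -28566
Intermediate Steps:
S(d) = 0
Z = -6 (Z = -2 - 4 = -6)
o(O, u) = (30 + u)² (o(O, u) = ((0*O + u) - 6*(-5))² = ((0 + u) + 30)² = (u + 30)² = (30 + u)²)
o(-17, 39)*(-6) = (30 + 39)²*(-6) = 69²*(-6) = 4761*(-6) = -28566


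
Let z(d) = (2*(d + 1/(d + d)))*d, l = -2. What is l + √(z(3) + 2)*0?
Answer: -2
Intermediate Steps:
z(d) = d*(1/d + 2*d) (z(d) = (2*(d + 1/(2*d)))*d = (1/d + 2*d)*d = d*(1/d + 2*d))
l + √(z(3) + 2)*0 = -2 + √((1 + 2*3²) + 2)*0 = -2 + √((1 + 2*9) + 2)*0 = -2 + √((1 + 18) + 2)*0 = -2 + √(19 + 2)*0 = -2 + √21*0 = -2 + 0 = -2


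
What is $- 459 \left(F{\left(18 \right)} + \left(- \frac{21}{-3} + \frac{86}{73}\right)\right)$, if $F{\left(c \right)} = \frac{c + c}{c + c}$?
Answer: $- \frac{307530}{73} \approx -4212.7$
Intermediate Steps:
$F{\left(c \right)} = 1$ ($F{\left(c \right)} = \frac{2 c}{2 c} = 2 c \frac{1}{2 c} = 1$)
$- 459 \left(F{\left(18 \right)} + \left(- \frac{21}{-3} + \frac{86}{73}\right)\right) = - 459 \left(1 + \left(- \frac{21}{-3} + \frac{86}{73}\right)\right) = - 459 \left(1 + \left(\left(-21\right) \left(- \frac{1}{3}\right) + 86 \cdot \frac{1}{73}\right)\right) = - 459 \left(1 + \left(7 + \frac{86}{73}\right)\right) = - 459 \left(1 + \frac{597}{73}\right) = \left(-459\right) \frac{670}{73} = - \frac{307530}{73}$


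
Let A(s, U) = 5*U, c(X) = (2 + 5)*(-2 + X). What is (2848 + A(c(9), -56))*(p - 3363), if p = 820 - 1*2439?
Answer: -12793776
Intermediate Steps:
p = -1619 (p = 820 - 2439 = -1619)
c(X) = -14 + 7*X (c(X) = 7*(-2 + X) = -14 + 7*X)
(2848 + A(c(9), -56))*(p - 3363) = (2848 + 5*(-56))*(-1619 - 3363) = (2848 - 280)*(-4982) = 2568*(-4982) = -12793776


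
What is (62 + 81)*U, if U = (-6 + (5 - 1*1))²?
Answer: 572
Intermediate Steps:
U = 4 (U = (-6 + (5 - 1))² = (-6 + 4)² = (-2)² = 4)
(62 + 81)*U = (62 + 81)*4 = 143*4 = 572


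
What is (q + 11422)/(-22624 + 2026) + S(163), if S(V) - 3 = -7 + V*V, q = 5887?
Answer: 547168561/20598 ≈ 26564.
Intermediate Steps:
S(V) = -4 + V**2 (S(V) = 3 + (-7 + V*V) = 3 + (-7 + V**2) = -4 + V**2)
(q + 11422)/(-22624 + 2026) + S(163) = (5887 + 11422)/(-22624 + 2026) + (-4 + 163**2) = 17309/(-20598) + (-4 + 26569) = 17309*(-1/20598) + 26565 = -17309/20598 + 26565 = 547168561/20598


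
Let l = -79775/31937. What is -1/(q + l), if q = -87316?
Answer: 31937/2788690867 ≈ 1.1452e-5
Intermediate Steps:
l = -79775/31937 (l = -79775*1/31937 = -79775/31937 ≈ -2.4979)
-1/(q + l) = -1/(-87316 - 79775/31937) = -1/(-2788690867/31937) = -1*(-31937/2788690867) = 31937/2788690867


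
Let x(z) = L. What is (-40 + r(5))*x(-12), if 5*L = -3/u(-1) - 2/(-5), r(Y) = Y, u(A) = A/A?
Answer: 91/5 ≈ 18.200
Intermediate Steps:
u(A) = 1
L = -13/25 (L = (-3/1 - 2/(-5))/5 = (-3*1 - 2*(-⅕))/5 = (-3 + ⅖)/5 = (⅕)*(-13/5) = -13/25 ≈ -0.52000)
x(z) = -13/25
(-40 + r(5))*x(-12) = (-40 + 5)*(-13/25) = -35*(-13/25) = 91/5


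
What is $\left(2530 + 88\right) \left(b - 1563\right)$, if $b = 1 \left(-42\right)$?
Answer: $-4201890$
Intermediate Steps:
$b = -42$
$\left(2530 + 88\right) \left(b - 1563\right) = \left(2530 + 88\right) \left(-42 - 1563\right) = 2618 \left(-1605\right) = -4201890$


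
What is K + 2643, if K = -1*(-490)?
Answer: 3133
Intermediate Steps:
K = 490
K + 2643 = 490 + 2643 = 3133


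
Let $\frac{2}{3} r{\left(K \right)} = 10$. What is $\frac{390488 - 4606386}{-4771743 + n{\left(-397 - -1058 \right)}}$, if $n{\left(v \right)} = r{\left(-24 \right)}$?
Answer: $\frac{2107949}{2385864} \approx 0.88352$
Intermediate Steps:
$r{\left(K \right)} = 15$ ($r{\left(K \right)} = \frac{3}{2} \cdot 10 = 15$)
$n{\left(v \right)} = 15$
$\frac{390488 - 4606386}{-4771743 + n{\left(-397 - -1058 \right)}} = \frac{390488 - 4606386}{-4771743 + 15} = - \frac{4215898}{-4771728} = \left(-4215898\right) \left(- \frac{1}{4771728}\right) = \frac{2107949}{2385864}$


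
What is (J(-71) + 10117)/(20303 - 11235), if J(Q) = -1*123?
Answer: 4997/4534 ≈ 1.1021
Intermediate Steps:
J(Q) = -123
(J(-71) + 10117)/(20303 - 11235) = (-123 + 10117)/(20303 - 11235) = 9994/9068 = 9994*(1/9068) = 4997/4534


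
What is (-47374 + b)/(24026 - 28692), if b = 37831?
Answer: 9543/4666 ≈ 2.0452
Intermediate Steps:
(-47374 + b)/(24026 - 28692) = (-47374 + 37831)/(24026 - 28692) = -9543/(-4666) = -9543*(-1/4666) = 9543/4666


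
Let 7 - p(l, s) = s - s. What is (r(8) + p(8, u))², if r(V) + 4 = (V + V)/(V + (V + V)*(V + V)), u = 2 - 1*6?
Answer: 10201/1089 ≈ 9.3673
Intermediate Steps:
u = -4 (u = 2 - 6 = -4)
p(l, s) = 7 (p(l, s) = 7 - (s - s) = 7 - 1*0 = 7 + 0 = 7)
r(V) = -4 + 2*V/(V + 4*V²) (r(V) = -4 + (V + V)/(V + (V + V)*(V + V)) = -4 + (2*V)/(V + (2*V)*(2*V)) = -4 + (2*V)/(V + 4*V²) = -4 + 2*V/(V + 4*V²))
(r(8) + p(8, u))² = (2*(-1 - 8*8)/(1 + 4*8) + 7)² = (2*(-1 - 64)/(1 + 32) + 7)² = (2*(-65)/33 + 7)² = (2*(1/33)*(-65) + 7)² = (-130/33 + 7)² = (101/33)² = 10201/1089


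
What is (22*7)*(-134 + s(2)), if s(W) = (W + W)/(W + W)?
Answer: -20482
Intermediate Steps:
s(W) = 1 (s(W) = (2*W)/((2*W)) = (2*W)*(1/(2*W)) = 1)
(22*7)*(-134 + s(2)) = (22*7)*(-134 + 1) = 154*(-133) = -20482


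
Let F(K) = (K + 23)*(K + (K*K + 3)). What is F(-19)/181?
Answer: 1380/181 ≈ 7.6243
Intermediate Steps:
F(K) = (23 + K)*(3 + K + K²) (F(K) = (23 + K)*(K + (K² + 3)) = (23 + K)*(K + (3 + K²)) = (23 + K)*(3 + K + K²))
F(-19)/181 = (69 + (-19)³ + 24*(-19)² + 26*(-19))/181 = (69 - 6859 + 24*361 - 494)*(1/181) = (69 - 6859 + 8664 - 494)*(1/181) = 1380*(1/181) = 1380/181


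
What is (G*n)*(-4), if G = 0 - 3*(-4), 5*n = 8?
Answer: -384/5 ≈ -76.800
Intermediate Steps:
n = 8/5 (n = (1/5)*8 = 8/5 ≈ 1.6000)
G = 12 (G = 0 + 12 = 12)
(G*n)*(-4) = (12*(8/5))*(-4) = (96/5)*(-4) = -384/5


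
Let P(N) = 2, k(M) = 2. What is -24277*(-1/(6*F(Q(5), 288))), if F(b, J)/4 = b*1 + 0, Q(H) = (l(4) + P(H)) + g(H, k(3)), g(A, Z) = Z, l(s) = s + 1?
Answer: 24277/216 ≈ 112.39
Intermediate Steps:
l(s) = 1 + s
Q(H) = 9 (Q(H) = ((1 + 4) + 2) + 2 = (5 + 2) + 2 = 7 + 2 = 9)
F(b, J) = 4*b (F(b, J) = 4*(b*1 + 0) = 4*(b + 0) = 4*b)
-24277*(-1/(6*F(Q(5), 288))) = -24277/((-24*9)) = -24277/((-6*36)) = -24277/(-216) = -24277*(-1/216) = 24277/216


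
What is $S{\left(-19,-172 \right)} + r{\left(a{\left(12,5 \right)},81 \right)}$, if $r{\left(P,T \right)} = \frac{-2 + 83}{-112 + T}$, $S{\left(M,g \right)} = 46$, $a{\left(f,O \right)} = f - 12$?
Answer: $\frac{1345}{31} \approx 43.387$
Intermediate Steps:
$a{\left(f,O \right)} = -12 + f$
$r{\left(P,T \right)} = \frac{81}{-112 + T}$
$S{\left(-19,-172 \right)} + r{\left(a{\left(12,5 \right)},81 \right)} = 46 + \frac{81}{-112 + 81} = 46 + \frac{81}{-31} = 46 + 81 \left(- \frac{1}{31}\right) = 46 - \frac{81}{31} = \frac{1345}{31}$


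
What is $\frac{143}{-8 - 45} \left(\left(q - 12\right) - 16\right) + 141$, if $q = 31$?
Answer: $\frac{7044}{53} \approx 132.91$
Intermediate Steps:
$\frac{143}{-8 - 45} \left(\left(q - 12\right) - 16\right) + 141 = \frac{143}{-8 - 45} \left(\left(31 - 12\right) - 16\right) + 141 = \frac{143}{-53} \left(19 - 16\right) + 141 = 143 \left(- \frac{1}{53}\right) 3 + 141 = \left(- \frac{143}{53}\right) 3 + 141 = - \frac{429}{53} + 141 = \frac{7044}{53}$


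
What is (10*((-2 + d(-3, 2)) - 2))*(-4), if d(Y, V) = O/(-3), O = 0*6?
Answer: 160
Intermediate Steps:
O = 0
d(Y, V) = 0 (d(Y, V) = 0/(-3) = 0*(-1/3) = 0)
(10*((-2 + d(-3, 2)) - 2))*(-4) = (10*((-2 + 0) - 2))*(-4) = (10*(-2 - 2))*(-4) = (10*(-4))*(-4) = -40*(-4) = 160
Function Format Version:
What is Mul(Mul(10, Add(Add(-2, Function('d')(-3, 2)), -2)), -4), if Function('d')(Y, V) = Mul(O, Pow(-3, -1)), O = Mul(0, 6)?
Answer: 160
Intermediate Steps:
O = 0
Function('d')(Y, V) = 0 (Function('d')(Y, V) = Mul(0, Pow(-3, -1)) = Mul(0, Rational(-1, 3)) = 0)
Mul(Mul(10, Add(Add(-2, Function('d')(-3, 2)), -2)), -4) = Mul(Mul(10, Add(Add(-2, 0), -2)), -4) = Mul(Mul(10, Add(-2, -2)), -4) = Mul(Mul(10, -4), -4) = Mul(-40, -4) = 160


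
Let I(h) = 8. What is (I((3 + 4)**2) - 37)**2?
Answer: 841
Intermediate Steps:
(I((3 + 4)**2) - 37)**2 = (8 - 37)**2 = (-29)**2 = 841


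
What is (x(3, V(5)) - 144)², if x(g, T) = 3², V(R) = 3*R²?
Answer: 18225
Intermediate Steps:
x(g, T) = 9
(x(3, V(5)) - 144)² = (9 - 144)² = (-135)² = 18225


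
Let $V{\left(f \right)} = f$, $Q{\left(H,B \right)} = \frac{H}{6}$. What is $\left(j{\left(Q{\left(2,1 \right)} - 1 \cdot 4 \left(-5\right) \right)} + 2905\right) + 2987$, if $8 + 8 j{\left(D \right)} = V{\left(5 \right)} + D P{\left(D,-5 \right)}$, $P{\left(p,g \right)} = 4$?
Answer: $\frac{141643}{24} \approx 5901.8$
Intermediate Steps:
$Q{\left(H,B \right)} = \frac{H}{6}$ ($Q{\left(H,B \right)} = H \frac{1}{6} = \frac{H}{6}$)
$j{\left(D \right)} = - \frac{3}{8} + \frac{D}{2}$ ($j{\left(D \right)} = -1 + \frac{5 + D 4}{8} = -1 + \frac{5 + 4 D}{8} = -1 + \left(\frac{5}{8} + \frac{D}{2}\right) = - \frac{3}{8} + \frac{D}{2}$)
$\left(j{\left(Q{\left(2,1 \right)} - 1 \cdot 4 \left(-5\right) \right)} + 2905\right) + 2987 = \left(\left(- \frac{3}{8} + \frac{\frac{1}{6} \cdot 2 - 1 \cdot 4 \left(-5\right)}{2}\right) + 2905\right) + 2987 = \left(\left(- \frac{3}{8} + \frac{\frac{1}{3} - 4 \left(-5\right)}{2}\right) + 2905\right) + 2987 = \left(\left(- \frac{3}{8} + \frac{\frac{1}{3} - -20}{2}\right) + 2905\right) + 2987 = \left(\left(- \frac{3}{8} + \frac{\frac{1}{3} + 20}{2}\right) + 2905\right) + 2987 = \left(\left(- \frac{3}{8} + \frac{1}{2} \cdot \frac{61}{3}\right) + 2905\right) + 2987 = \left(\left(- \frac{3}{8} + \frac{61}{6}\right) + 2905\right) + 2987 = \left(\frac{235}{24} + 2905\right) + 2987 = \frac{69955}{24} + 2987 = \frac{141643}{24}$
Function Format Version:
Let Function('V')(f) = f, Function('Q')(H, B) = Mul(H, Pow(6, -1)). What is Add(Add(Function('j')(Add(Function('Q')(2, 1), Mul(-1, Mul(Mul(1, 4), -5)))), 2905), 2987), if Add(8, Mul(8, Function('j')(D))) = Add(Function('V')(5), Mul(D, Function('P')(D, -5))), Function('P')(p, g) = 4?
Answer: Rational(141643, 24) ≈ 5901.8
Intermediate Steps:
Function('Q')(H, B) = Mul(Rational(1, 6), H) (Function('Q')(H, B) = Mul(H, Rational(1, 6)) = Mul(Rational(1, 6), H))
Function('j')(D) = Add(Rational(-3, 8), Mul(Rational(1, 2), D)) (Function('j')(D) = Add(-1, Mul(Rational(1, 8), Add(5, Mul(D, 4)))) = Add(-1, Mul(Rational(1, 8), Add(5, Mul(4, D)))) = Add(-1, Add(Rational(5, 8), Mul(Rational(1, 2), D))) = Add(Rational(-3, 8), Mul(Rational(1, 2), D)))
Add(Add(Function('j')(Add(Function('Q')(2, 1), Mul(-1, Mul(Mul(1, 4), -5)))), 2905), 2987) = Add(Add(Add(Rational(-3, 8), Mul(Rational(1, 2), Add(Mul(Rational(1, 6), 2), Mul(-1, Mul(Mul(1, 4), -5))))), 2905), 2987) = Add(Add(Add(Rational(-3, 8), Mul(Rational(1, 2), Add(Rational(1, 3), Mul(-1, Mul(4, -5))))), 2905), 2987) = Add(Add(Add(Rational(-3, 8), Mul(Rational(1, 2), Add(Rational(1, 3), Mul(-1, -20)))), 2905), 2987) = Add(Add(Add(Rational(-3, 8), Mul(Rational(1, 2), Add(Rational(1, 3), 20))), 2905), 2987) = Add(Add(Add(Rational(-3, 8), Mul(Rational(1, 2), Rational(61, 3))), 2905), 2987) = Add(Add(Add(Rational(-3, 8), Rational(61, 6)), 2905), 2987) = Add(Add(Rational(235, 24), 2905), 2987) = Add(Rational(69955, 24), 2987) = Rational(141643, 24)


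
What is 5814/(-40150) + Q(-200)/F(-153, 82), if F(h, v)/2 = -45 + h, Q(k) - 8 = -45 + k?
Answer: 109291/240900 ≈ 0.45368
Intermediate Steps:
Q(k) = -37 + k (Q(k) = 8 + (-45 + k) = -37 + k)
F(h, v) = -90 + 2*h (F(h, v) = 2*(-45 + h) = -90 + 2*h)
5814/(-40150) + Q(-200)/F(-153, 82) = 5814/(-40150) + (-37 - 200)/(-90 + 2*(-153)) = 5814*(-1/40150) - 237/(-90 - 306) = -2907/20075 - 237/(-396) = -2907/20075 - 237*(-1/396) = -2907/20075 + 79/132 = 109291/240900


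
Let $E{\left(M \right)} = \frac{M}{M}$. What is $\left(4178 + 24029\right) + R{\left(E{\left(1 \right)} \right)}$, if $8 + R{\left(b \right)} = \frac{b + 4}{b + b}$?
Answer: $\frac{56403}{2} \approx 28202.0$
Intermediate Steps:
$E{\left(M \right)} = 1$
$R{\left(b \right)} = -8 + \frac{4 + b}{2 b}$ ($R{\left(b \right)} = -8 + \frac{b + 4}{b + b} = -8 + \frac{4 + b}{2 b}$)
$\left(4178 + 24029\right) + R{\left(E{\left(1 \right)} \right)} = \left(4178 + 24029\right) - \left(\frac{15}{2} - \frac{2}{1}\right) = 28207 + \left(- \frac{15}{2} + 2 \cdot 1\right) = 28207 + \left(- \frac{15}{2} + 2\right) = 28207 - \frac{11}{2} = \frac{56403}{2}$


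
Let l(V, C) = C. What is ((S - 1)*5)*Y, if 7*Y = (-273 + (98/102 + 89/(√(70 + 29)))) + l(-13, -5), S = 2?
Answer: -70645/357 + 445*√11/231 ≈ -191.50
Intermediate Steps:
Y = -14129/357 + 89*√11/231 (Y = ((-273 + (98/102 + 89/(√(70 + 29)))) - 5)/7 = ((-273 + (98*(1/102) + 89/(√99))) - 5)/7 = ((-273 + (49/51 + 89/((3*√11)))) - 5)/7 = ((-273 + (49/51 + 89*(√11/33))) - 5)/7 = ((-273 + (49/51 + 89*√11/33)) - 5)/7 = ((-13874/51 + 89*√11/33) - 5)/7 = (-14129/51 + 89*√11/33)/7 = -14129/357 + 89*√11/231 ≈ -38.299)
((S - 1)*5)*Y = ((2 - 1)*5)*(-14129/357 + 89*√11/231) = (1*5)*(-14129/357 + 89*√11/231) = 5*(-14129/357 + 89*√11/231) = -70645/357 + 445*√11/231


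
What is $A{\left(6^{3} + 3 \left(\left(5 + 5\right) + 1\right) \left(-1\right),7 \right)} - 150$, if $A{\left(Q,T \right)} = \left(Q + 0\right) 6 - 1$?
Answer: $947$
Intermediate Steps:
$A{\left(Q,T \right)} = -1 + 6 Q$ ($A{\left(Q,T \right)} = Q 6 - 1 = 6 Q - 1 = -1 + 6 Q$)
$A{\left(6^{3} + 3 \left(\left(5 + 5\right) + 1\right) \left(-1\right),7 \right)} - 150 = \left(-1 + 6 \left(6^{3} + 3 \left(\left(5 + 5\right) + 1\right) \left(-1\right)\right)\right) - 150 = \left(-1 + 6 \left(216 + 3 \left(10 + 1\right) \left(-1\right)\right)\right) - 150 = \left(-1 + 6 \left(216 + 3 \cdot 11 \left(-1\right)\right)\right) - 150 = \left(-1 + 6 \left(216 + 33 \left(-1\right)\right)\right) - 150 = \left(-1 + 6 \left(216 - 33\right)\right) - 150 = \left(-1 + 6 \cdot 183\right) - 150 = \left(-1 + 1098\right) - 150 = 1097 - 150 = 947$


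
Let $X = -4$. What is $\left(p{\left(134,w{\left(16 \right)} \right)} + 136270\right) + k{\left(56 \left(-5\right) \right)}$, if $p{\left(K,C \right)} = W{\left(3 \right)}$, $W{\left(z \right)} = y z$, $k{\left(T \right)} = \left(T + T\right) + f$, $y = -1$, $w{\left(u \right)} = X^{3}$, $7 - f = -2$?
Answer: $135716$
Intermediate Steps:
$f = 9$ ($f = 7 - -2 = 7 + 2 = 9$)
$w{\left(u \right)} = -64$ ($w{\left(u \right)} = \left(-4\right)^{3} = -64$)
$k{\left(T \right)} = 9 + 2 T$ ($k{\left(T \right)} = \left(T + T\right) + 9 = 2 T + 9 = 9 + 2 T$)
$W{\left(z \right)} = - z$
$p{\left(K,C \right)} = -3$ ($p{\left(K,C \right)} = \left(-1\right) 3 = -3$)
$\left(p{\left(134,w{\left(16 \right)} \right)} + 136270\right) + k{\left(56 \left(-5\right) \right)} = \left(-3 + 136270\right) + \left(9 + 2 \cdot 56 \left(-5\right)\right) = 136267 + \left(9 + 2 \left(-280\right)\right) = 136267 + \left(9 - 560\right) = 136267 - 551 = 135716$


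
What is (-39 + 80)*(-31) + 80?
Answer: -1191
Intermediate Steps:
(-39 + 80)*(-31) + 80 = 41*(-31) + 80 = -1271 + 80 = -1191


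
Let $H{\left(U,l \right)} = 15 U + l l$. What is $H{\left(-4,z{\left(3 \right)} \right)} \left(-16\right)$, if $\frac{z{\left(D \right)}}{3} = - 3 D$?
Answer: $-10704$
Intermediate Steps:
$z{\left(D \right)} = - 9 D$ ($z{\left(D \right)} = 3 \left(- 3 D\right) = - 9 D$)
$H{\left(U,l \right)} = l^{2} + 15 U$ ($H{\left(U,l \right)} = 15 U + l^{2} = l^{2} + 15 U$)
$H{\left(-4,z{\left(3 \right)} \right)} \left(-16\right) = \left(\left(\left(-9\right) 3\right)^{2} + 15 \left(-4\right)\right) \left(-16\right) = \left(\left(-27\right)^{2} - 60\right) \left(-16\right) = \left(729 - 60\right) \left(-16\right) = 669 \left(-16\right) = -10704$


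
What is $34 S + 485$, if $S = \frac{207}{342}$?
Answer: $\frac{9606}{19} \approx 505.58$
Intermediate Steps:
$S = \frac{23}{38}$ ($S = 207 \cdot \frac{1}{342} = \frac{23}{38} \approx 0.60526$)
$34 S + 485 = 34 \cdot \frac{23}{38} + 485 = \frac{391}{19} + 485 = \frac{9606}{19}$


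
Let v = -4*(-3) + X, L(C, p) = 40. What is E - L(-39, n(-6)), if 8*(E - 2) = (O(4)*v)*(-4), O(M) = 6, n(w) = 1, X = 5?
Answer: -89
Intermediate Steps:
v = 17 (v = -4*(-3) + 5 = 12 + 5 = 17)
E = -49 (E = 2 + ((6*17)*(-4))/8 = 2 + (102*(-4))/8 = 2 + (⅛)*(-408) = 2 - 51 = -49)
E - L(-39, n(-6)) = -49 - 1*40 = -49 - 40 = -89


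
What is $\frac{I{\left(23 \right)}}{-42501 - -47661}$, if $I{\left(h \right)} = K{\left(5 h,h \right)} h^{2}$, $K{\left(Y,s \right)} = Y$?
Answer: $\frac{12167}{1032} \approx 11.79$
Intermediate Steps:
$I{\left(h \right)} = 5 h^{3}$ ($I{\left(h \right)} = 5 h h^{2} = 5 h^{3}$)
$\frac{I{\left(23 \right)}}{-42501 - -47661} = \frac{5 \cdot 23^{3}}{-42501 - -47661} = \frac{5 \cdot 12167}{-42501 + 47661} = \frac{60835}{5160} = 60835 \cdot \frac{1}{5160} = \frac{12167}{1032}$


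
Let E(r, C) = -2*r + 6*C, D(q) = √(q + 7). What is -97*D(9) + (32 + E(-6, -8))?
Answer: -392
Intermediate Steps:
D(q) = √(7 + q)
-97*D(9) + (32 + E(-6, -8)) = -97*√(7 + 9) + (32 + (-2*(-6) + 6*(-8))) = -97*√16 + (32 + (12 - 48)) = -97*4 + (32 - 36) = -388 - 4 = -392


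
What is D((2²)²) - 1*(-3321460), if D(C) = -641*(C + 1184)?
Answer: 2552260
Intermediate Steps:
D(C) = -758944 - 641*C (D(C) = -641*(1184 + C) = -758944 - 641*C)
D((2²)²) - 1*(-3321460) = (-758944 - 641*(2²)²) - 1*(-3321460) = (-758944 - 641*4²) + 3321460 = (-758944 - 641*16) + 3321460 = (-758944 - 10256) + 3321460 = -769200 + 3321460 = 2552260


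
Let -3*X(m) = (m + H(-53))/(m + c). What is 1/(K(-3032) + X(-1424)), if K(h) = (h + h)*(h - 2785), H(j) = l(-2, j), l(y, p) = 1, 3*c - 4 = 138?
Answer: 4130/145682808017 ≈ 2.8349e-8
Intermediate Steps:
c = 142/3 (c = 4/3 + (⅓)*138 = 4/3 + 46 = 142/3 ≈ 47.333)
H(j) = 1
X(m) = -(1 + m)/(3*(142/3 + m)) (X(m) = -(m + 1)/(3*(m + 142/3)) = -(1 + m)/(3*(142/3 + m)))
K(h) = 2*h*(-2785 + h) (K(h) = (2*h)*(-2785 + h) = 2*h*(-2785 + h))
1/(K(-3032) + X(-1424)) = 1/(2*(-3032)*(-2785 - 3032) + (-1 - 1*(-1424))/(142 + 3*(-1424))) = 1/(2*(-3032)*(-5817) + (-1 + 1424)/(142 - 4272)) = 1/(35274288 + 1423/(-4130)) = 1/(35274288 - 1/4130*1423) = 1/(35274288 - 1423/4130) = 1/(145682808017/4130) = 4130/145682808017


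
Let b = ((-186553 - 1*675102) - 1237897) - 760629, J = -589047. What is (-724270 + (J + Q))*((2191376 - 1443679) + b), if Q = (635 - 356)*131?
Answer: 2697151971712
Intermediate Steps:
Q = 36549 (Q = 279*131 = 36549)
b = -2860181 (b = ((-186553 - 675102) - 1237897) - 760629 = (-861655 - 1237897) - 760629 = -2099552 - 760629 = -2860181)
(-724270 + (J + Q))*((2191376 - 1443679) + b) = (-724270 + (-589047 + 36549))*((2191376 - 1443679) - 2860181) = (-724270 - 552498)*(747697 - 2860181) = -1276768*(-2112484) = 2697151971712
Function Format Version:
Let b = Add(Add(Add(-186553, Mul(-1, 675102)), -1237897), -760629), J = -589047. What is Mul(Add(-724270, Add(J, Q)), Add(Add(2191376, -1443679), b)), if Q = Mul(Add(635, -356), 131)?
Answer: 2697151971712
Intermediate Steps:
Q = 36549 (Q = Mul(279, 131) = 36549)
b = -2860181 (b = Add(Add(Add(-186553, -675102), -1237897), -760629) = Add(Add(-861655, -1237897), -760629) = Add(-2099552, -760629) = -2860181)
Mul(Add(-724270, Add(J, Q)), Add(Add(2191376, -1443679), b)) = Mul(Add(-724270, Add(-589047, 36549)), Add(Add(2191376, -1443679), -2860181)) = Mul(Add(-724270, -552498), Add(747697, -2860181)) = Mul(-1276768, -2112484) = 2697151971712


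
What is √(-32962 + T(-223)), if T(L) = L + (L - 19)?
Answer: I*√33427 ≈ 182.83*I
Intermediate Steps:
T(L) = -19 + 2*L (T(L) = L + (-19 + L) = -19 + 2*L)
√(-32962 + T(-223)) = √(-32962 + (-19 + 2*(-223))) = √(-32962 + (-19 - 446)) = √(-32962 - 465) = √(-33427) = I*√33427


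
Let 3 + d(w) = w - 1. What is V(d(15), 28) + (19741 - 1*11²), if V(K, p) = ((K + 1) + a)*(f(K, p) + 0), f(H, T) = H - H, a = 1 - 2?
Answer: 19620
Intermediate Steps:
a = -1
d(w) = -4 + w (d(w) = -3 + (w - 1) = -3 + (-1 + w) = -4 + w)
f(H, T) = 0
V(K, p) = 0 (V(K, p) = ((K + 1) - 1)*(0 + 0) = ((1 + K) - 1)*0 = K*0 = 0)
V(d(15), 28) + (19741 - 1*11²) = 0 + (19741 - 1*11²) = 0 + (19741 - 1*121) = 0 + (19741 - 121) = 0 + 19620 = 19620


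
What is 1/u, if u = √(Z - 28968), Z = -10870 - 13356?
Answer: -I*√53194/53194 ≈ -0.0043358*I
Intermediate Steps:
Z = -24226
u = I*√53194 (u = √(-24226 - 28968) = √(-53194) = I*√53194 ≈ 230.64*I)
1/u = 1/(I*√53194) = -I*√53194/53194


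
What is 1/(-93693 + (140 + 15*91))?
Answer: -1/92188 ≈ -1.0847e-5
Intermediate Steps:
1/(-93693 + (140 + 15*91)) = 1/(-93693 + (140 + 1365)) = 1/(-93693 + 1505) = 1/(-92188) = -1/92188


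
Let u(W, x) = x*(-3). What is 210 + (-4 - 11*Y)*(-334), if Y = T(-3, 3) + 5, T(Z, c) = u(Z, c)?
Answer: -13150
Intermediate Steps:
u(W, x) = -3*x
T(Z, c) = -3*c
Y = -4 (Y = -3*3 + 5 = -9 + 5 = -4)
210 + (-4 - 11*Y)*(-334) = 210 + (-4 - 11*(-4))*(-334) = 210 + (-4 + 44)*(-334) = 210 + 40*(-334) = 210 - 13360 = -13150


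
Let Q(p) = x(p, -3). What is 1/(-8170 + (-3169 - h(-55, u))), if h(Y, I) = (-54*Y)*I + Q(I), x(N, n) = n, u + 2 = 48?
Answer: -1/147956 ≈ -6.7588e-6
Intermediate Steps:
u = 46 (u = -2 + 48 = 46)
Q(p) = -3
h(Y, I) = -3 - 54*I*Y (h(Y, I) = (-54*Y)*I - 3 = -54*I*Y - 3 = -3 - 54*I*Y)
1/(-8170 + (-3169 - h(-55, u))) = 1/(-8170 + (-3169 - (-3 - 54*46*(-55)))) = 1/(-8170 + (-3169 - (-3 + 136620))) = 1/(-8170 + (-3169 - 1*136617)) = 1/(-8170 + (-3169 - 136617)) = 1/(-8170 - 139786) = 1/(-147956) = -1/147956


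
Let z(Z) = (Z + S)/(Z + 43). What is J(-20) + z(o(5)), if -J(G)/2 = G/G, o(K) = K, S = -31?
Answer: -61/24 ≈ -2.5417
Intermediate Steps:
J(G) = -2 (J(G) = -2*G/G = -2*1 = -2)
z(Z) = (-31 + Z)/(43 + Z) (z(Z) = (Z - 31)/(Z + 43) = (-31 + Z)/(43 + Z))
J(-20) + z(o(5)) = -2 + (-31 + 5)/(43 + 5) = -2 - 26/48 = -2 + (1/48)*(-26) = -2 - 13/24 = -61/24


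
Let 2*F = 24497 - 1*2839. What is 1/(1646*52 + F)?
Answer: 1/96421 ≈ 1.0371e-5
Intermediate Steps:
F = 10829 (F = (24497 - 1*2839)/2 = (24497 - 2839)/2 = (1/2)*21658 = 10829)
1/(1646*52 + F) = 1/(1646*52 + 10829) = 1/(85592 + 10829) = 1/96421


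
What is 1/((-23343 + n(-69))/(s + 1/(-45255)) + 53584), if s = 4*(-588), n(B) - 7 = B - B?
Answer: 106439761/5704524224104 ≈ 1.8659e-5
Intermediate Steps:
n(B) = 7 (n(B) = 7 + (B - B) = 7 + 0 = 7)
s = -2352
1/((-23343 + n(-69))/(s + 1/(-45255)) + 53584) = 1/((-23343 + 7)/(-2352 + 1/(-45255)) + 53584) = 1/(-23336/(-2352 - 1/45255) + 53584) = 1/(-23336/(-106439761/45255) + 53584) = 1/(-23336*(-45255/106439761) + 53584) = 1/(1056070680/106439761 + 53584) = 1/(5704524224104/106439761) = 106439761/5704524224104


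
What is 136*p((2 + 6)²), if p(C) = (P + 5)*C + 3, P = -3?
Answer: 17816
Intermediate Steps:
p(C) = 3 + 2*C (p(C) = (-3 + 5)*C + 3 = 2*C + 3 = 3 + 2*C)
136*p((2 + 6)²) = 136*(3 + 2*(2 + 6)²) = 136*(3 + 2*8²) = 136*(3 + 2*64) = 136*(3 + 128) = 136*131 = 17816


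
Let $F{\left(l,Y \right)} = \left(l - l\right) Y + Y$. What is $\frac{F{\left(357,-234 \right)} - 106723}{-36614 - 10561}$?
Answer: $\frac{106957}{47175} \approx 2.2672$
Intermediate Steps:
$F{\left(l,Y \right)} = Y$ ($F{\left(l,Y \right)} = 0 Y + Y = 0 + Y = Y$)
$\frac{F{\left(357,-234 \right)} - 106723}{-36614 - 10561} = \frac{-234 - 106723}{-36614 - 10561} = - \frac{106957}{-47175} = \left(-106957\right) \left(- \frac{1}{47175}\right) = \frac{106957}{47175}$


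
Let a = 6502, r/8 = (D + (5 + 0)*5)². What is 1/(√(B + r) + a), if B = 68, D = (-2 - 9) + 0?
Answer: 3251/21137184 - √409/21137184 ≈ 0.00015285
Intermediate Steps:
D = -11 (D = -11 + 0 = -11)
r = 1568 (r = 8*(-11 + (5 + 0)*5)² = 8*(-11 + 5*5)² = 8*(-11 + 25)² = 8*14² = 8*196 = 1568)
1/(√(B + r) + a) = 1/(√(68 + 1568) + 6502) = 1/(√1636 + 6502) = 1/(2*√409 + 6502) = 1/(6502 + 2*√409)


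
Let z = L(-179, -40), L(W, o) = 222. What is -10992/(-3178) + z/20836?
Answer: 57433707/16554202 ≈ 3.4694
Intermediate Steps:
z = 222
-10992/(-3178) + z/20836 = -10992/(-3178) + 222/20836 = -10992*(-1/3178) + 222*(1/20836) = 5496/1589 + 111/10418 = 57433707/16554202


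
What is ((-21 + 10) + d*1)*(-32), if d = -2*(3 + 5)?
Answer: 864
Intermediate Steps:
d = -16 (d = -2*8 = -16)
((-21 + 10) + d*1)*(-32) = ((-21 + 10) - 16*1)*(-32) = (-11 - 16)*(-32) = -27*(-32) = 864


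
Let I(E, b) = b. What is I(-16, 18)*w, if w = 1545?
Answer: 27810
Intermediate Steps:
I(-16, 18)*w = 18*1545 = 27810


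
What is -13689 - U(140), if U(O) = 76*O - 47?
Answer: -24282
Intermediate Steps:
U(O) = -47 + 76*O
-13689 - U(140) = -13689 - (-47 + 76*140) = -13689 - (-47 + 10640) = -13689 - 1*10593 = -13689 - 10593 = -24282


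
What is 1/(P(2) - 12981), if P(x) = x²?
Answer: -1/12977 ≈ -7.7059e-5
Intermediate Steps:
1/(P(2) - 12981) = 1/(2² - 12981) = 1/(4 - 12981) = 1/(-12977) = -1/12977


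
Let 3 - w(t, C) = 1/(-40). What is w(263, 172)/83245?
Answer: 121/3329800 ≈ 3.6339e-5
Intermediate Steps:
w(t, C) = 121/40 (w(t, C) = 3 - 1/(-40) = 3 - 1*(-1/40) = 3 + 1/40 = 121/40)
w(263, 172)/83245 = (121/40)/83245 = (121/40)*(1/83245) = 121/3329800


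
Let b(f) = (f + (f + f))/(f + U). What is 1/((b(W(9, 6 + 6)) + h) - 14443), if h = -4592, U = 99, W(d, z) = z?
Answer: -37/704283 ≈ -5.2536e-5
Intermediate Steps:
b(f) = 3*f/(99 + f) (b(f) = (f + (f + f))/(f + 99) = (f + 2*f)/(99 + f) = (3*f)/(99 + f) = 3*f/(99 + f))
1/((b(W(9, 6 + 6)) + h) - 14443) = 1/((3*(6 + 6)/(99 + (6 + 6)) - 4592) - 14443) = 1/((3*12/(99 + 12) - 4592) - 14443) = 1/((3*12/111 - 4592) - 14443) = 1/((3*12*(1/111) - 4592) - 14443) = 1/((12/37 - 4592) - 14443) = 1/(-169892/37 - 14443) = 1/(-704283/37) = -37/704283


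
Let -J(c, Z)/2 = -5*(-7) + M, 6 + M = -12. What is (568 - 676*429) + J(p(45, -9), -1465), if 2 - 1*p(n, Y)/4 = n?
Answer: -289470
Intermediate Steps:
M = -18 (M = -6 - 12 = -18)
p(n, Y) = 8 - 4*n
J(c, Z) = -34 (J(c, Z) = -2*(-5*(-7) - 18) = -2*(35 - 18) = -2*17 = -34)
(568 - 676*429) + J(p(45, -9), -1465) = (568 - 676*429) - 34 = (568 - 290004) - 34 = -289436 - 34 = -289470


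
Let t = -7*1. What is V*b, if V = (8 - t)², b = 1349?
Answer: 303525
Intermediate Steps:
t = -7
V = 225 (V = (8 - 1*(-7))² = (8 + 7)² = 15² = 225)
V*b = 225*1349 = 303525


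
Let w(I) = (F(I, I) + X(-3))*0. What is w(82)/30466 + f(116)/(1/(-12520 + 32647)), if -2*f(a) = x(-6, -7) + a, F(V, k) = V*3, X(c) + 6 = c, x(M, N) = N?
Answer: -2193843/2 ≈ -1.0969e+6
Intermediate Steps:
X(c) = -6 + c
F(V, k) = 3*V
f(a) = 7/2 - a/2 (f(a) = -(-7 + a)/2 = 7/2 - a/2)
w(I) = 0 (w(I) = (3*I + (-6 - 3))*0 = (3*I - 9)*0 = (-9 + 3*I)*0 = 0)
w(82)/30466 + f(116)/(1/(-12520 + 32647)) = 0/30466 + (7/2 - ½*116)/(1/(-12520 + 32647)) = 0*(1/30466) + (7/2 - 58)/(1/20127) = 0 - 109/(2*1/20127) = 0 - 109/2*20127 = 0 - 2193843/2 = -2193843/2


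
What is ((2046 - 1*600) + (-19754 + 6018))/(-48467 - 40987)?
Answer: 6145/44727 ≈ 0.13739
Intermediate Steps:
((2046 - 1*600) + (-19754 + 6018))/(-48467 - 40987) = ((2046 - 600) - 13736)/(-89454) = (1446 - 13736)*(-1/89454) = -12290*(-1/89454) = 6145/44727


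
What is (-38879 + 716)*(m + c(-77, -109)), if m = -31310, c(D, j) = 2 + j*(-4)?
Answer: 1178168136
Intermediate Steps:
c(D, j) = 2 - 4*j
(-38879 + 716)*(m + c(-77, -109)) = (-38879 + 716)*(-31310 + (2 - 4*(-109))) = -38163*(-31310 + (2 + 436)) = -38163*(-31310 + 438) = -38163*(-30872) = 1178168136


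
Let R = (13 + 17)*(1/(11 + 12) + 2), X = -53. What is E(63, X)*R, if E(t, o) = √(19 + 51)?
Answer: 1410*√70/23 ≈ 512.91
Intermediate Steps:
R = 1410/23 (R = 30*(1/23 + 2) = 30*(47/23) = 1410/23 ≈ 61.304)
E(t, o) = √70
E(63, X)*R = √70*(1410/23) = 1410*√70/23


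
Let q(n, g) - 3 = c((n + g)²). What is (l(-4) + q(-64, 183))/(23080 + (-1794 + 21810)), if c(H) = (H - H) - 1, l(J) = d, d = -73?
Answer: -71/43096 ≈ -0.0016475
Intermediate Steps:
l(J) = -73
c(H) = -1 (c(H) = 0 - 1 = -1)
q(n, g) = 2 (q(n, g) = 3 - 1 = 2)
(l(-4) + q(-64, 183))/(23080 + (-1794 + 21810)) = (-73 + 2)/(23080 + (-1794 + 21810)) = -71/(23080 + 20016) = -71/43096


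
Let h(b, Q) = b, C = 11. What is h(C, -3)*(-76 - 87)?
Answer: -1793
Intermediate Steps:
h(C, -3)*(-76 - 87) = 11*(-76 - 87) = 11*(-163) = -1793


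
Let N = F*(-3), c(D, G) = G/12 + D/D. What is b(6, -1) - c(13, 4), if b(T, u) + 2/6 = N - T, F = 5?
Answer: -68/3 ≈ -22.667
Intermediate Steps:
c(D, G) = 1 + G/12 (c(D, G) = G*(1/12) + 1 = G/12 + 1 = 1 + G/12)
N = -15 (N = 5*(-3) = -15)
b(T, u) = -46/3 - T (b(T, u) = -⅓ + (-15 - T) = -46/3 - T)
b(6, -1) - c(13, 4) = (-46/3 - 1*6) - (1 + (1/12)*4) = (-46/3 - 6) - (1 + ⅓) = -64/3 - 1*4/3 = -64/3 - 4/3 = -68/3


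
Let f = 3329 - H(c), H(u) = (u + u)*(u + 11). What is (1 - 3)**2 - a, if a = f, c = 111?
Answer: 23759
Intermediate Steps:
H(u) = 2*u*(11 + u) (H(u) = (2*u)*(11 + u) = 2*u*(11 + u))
f = -23755 (f = 3329 - 2*111*(11 + 111) = 3329 - 2*111*122 = 3329 - 1*27084 = 3329 - 27084 = -23755)
a = -23755
(1 - 3)**2 - a = (1 - 3)**2 - 1*(-23755) = (-2)**2 + 23755 = 4 + 23755 = 23759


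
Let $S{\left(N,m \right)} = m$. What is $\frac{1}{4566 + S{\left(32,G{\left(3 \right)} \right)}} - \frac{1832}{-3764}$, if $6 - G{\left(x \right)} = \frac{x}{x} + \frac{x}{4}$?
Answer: $\frac{8376462}{17202421} \approx 0.48694$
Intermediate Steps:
$G{\left(x \right)} = 5 - \frac{x}{4}$ ($G{\left(x \right)} = 6 - \left(\frac{x}{x} + \frac{x}{4}\right) = 6 - \left(1 + x \frac{1}{4}\right) = 6 - \left(1 + \frac{x}{4}\right) = 5 - \frac{x}{4}$)
$\frac{1}{4566 + S{\left(32,G{\left(3 \right)} \right)}} - \frac{1832}{-3764} = \frac{1}{4566 + \left(5 - \frac{3}{4}\right)} - \frac{1832}{-3764} = \frac{1}{4566 + \left(5 - \frac{3}{4}\right)} - 1832 \left(- \frac{1}{3764}\right) = \frac{1}{4566 + \frac{17}{4}} - - \frac{458}{941} = \frac{1}{\frac{18281}{4}} + \frac{458}{941} = \frac{4}{18281} + \frac{458}{941} = \frac{8376462}{17202421}$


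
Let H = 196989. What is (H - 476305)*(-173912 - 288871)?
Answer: 129262696428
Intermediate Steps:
(H - 476305)*(-173912 - 288871) = (196989 - 476305)*(-173912 - 288871) = -279316*(-462783) = 129262696428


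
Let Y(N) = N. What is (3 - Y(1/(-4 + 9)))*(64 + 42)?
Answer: 1484/5 ≈ 296.80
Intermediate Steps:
(3 - Y(1/(-4 + 9)))*(64 + 42) = (3 - 1/(-4 + 9))*(64 + 42) = (3 - 1/5)*106 = (3 - 1*⅕)*106 = (3 - ⅕)*106 = (14/5)*106 = 1484/5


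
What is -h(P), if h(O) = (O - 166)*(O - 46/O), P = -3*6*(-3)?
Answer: 160720/27 ≈ 5952.6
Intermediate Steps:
P = 54 (P = -18*(-3) = 54)
h(O) = (-166 + O)*(O - 46/O)
-h(P) = -(-46 + 54² - 166*54 + 7636/54) = -(-46 + 2916 - 8964 + 7636*(1/54)) = -(-46 + 2916 - 8964 + 3818/27) = -1*(-160720/27) = 160720/27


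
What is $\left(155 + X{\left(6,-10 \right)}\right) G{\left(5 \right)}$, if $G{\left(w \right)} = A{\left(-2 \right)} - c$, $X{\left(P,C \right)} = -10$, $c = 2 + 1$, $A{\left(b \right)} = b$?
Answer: $-725$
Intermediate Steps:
$c = 3$
$G{\left(w \right)} = -5$ ($G{\left(w \right)} = -2 - 3 = -5$)
$\left(155 + X{\left(6,-10 \right)}\right) G{\left(5 \right)} = \left(155 - 10\right) \left(-5\right) = 145 \left(-5\right) = -725$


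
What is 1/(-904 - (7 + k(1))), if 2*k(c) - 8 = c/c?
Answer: -2/1831 ≈ -0.0010923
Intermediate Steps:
k(c) = 9/2 (k(c) = 4 + (c/c)/2 = 4 + (½)*1 = 4 + ½ = 9/2)
1/(-904 - (7 + k(1))) = 1/(-904 - (7 + 9/2)) = 1/(-904 - 1*23/2) = 1/(-904 - 23/2) = 1/(-1831/2) = -2/1831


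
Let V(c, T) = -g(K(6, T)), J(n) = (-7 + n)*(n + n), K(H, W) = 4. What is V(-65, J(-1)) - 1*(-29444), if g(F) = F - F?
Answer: 29444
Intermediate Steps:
g(F) = 0
J(n) = 2*n*(-7 + n) (J(n) = (-7 + n)*(2*n) = 2*n*(-7 + n))
V(c, T) = 0 (V(c, T) = -1*0 = 0)
V(-65, J(-1)) - 1*(-29444) = 0 - 1*(-29444) = 0 + 29444 = 29444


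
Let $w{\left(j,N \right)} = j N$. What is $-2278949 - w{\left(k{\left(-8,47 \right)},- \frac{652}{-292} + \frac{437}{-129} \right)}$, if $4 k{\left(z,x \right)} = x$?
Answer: $- \frac{42921469927}{18834} \approx -2.2789 \cdot 10^{6}$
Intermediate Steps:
$k{\left(z,x \right)} = \frac{x}{4}$
$w{\left(j,N \right)} = N j$
$-2278949 - w{\left(k{\left(-8,47 \right)},- \frac{652}{-292} + \frac{437}{-129} \right)} = -2278949 - \left(- \frac{652}{-292} + \frac{437}{-129}\right) \frac{1}{4} \cdot 47 = -2278949 - \left(\left(-652\right) \left(- \frac{1}{292}\right) + 437 \left(- \frac{1}{129}\right)\right) \frac{47}{4} = -2278949 - \left(\frac{163}{73} - \frac{437}{129}\right) \frac{47}{4} = -2278949 - \left(- \frac{10874}{9417}\right) \frac{47}{4} = -2278949 - - \frac{255539}{18834} = -2278949 + \frac{255539}{18834} = - \frac{42921469927}{18834}$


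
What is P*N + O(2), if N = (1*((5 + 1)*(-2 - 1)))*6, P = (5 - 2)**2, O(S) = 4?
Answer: -968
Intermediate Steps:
P = 9 (P = 3**2 = 9)
N = -108 (N = (1*(6*(-3)))*6 = (1*(-18))*6 = -18*6 = -108)
P*N + O(2) = 9*(-108) + 4 = -972 + 4 = -968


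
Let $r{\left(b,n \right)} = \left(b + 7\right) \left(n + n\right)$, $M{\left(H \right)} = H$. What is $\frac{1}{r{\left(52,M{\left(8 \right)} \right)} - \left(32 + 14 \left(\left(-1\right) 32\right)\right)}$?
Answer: $\frac{1}{1360} \approx 0.00073529$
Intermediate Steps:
$r{\left(b,n \right)} = 2 n \left(7 + b\right)$ ($r{\left(b,n \right)} = \left(7 + b\right) 2 n = 2 n \left(7 + b\right)$)
$\frac{1}{r{\left(52,M{\left(8 \right)} \right)} - \left(32 + 14 \left(\left(-1\right) 32\right)\right)} = \frac{1}{2 \cdot 8 \left(7 + 52\right) - \left(32 + 14 \left(\left(-1\right) 32\right)\right)} = \frac{1}{2 \cdot 8 \cdot 59 - -416} = \frac{1}{944 + \left(448 - 32\right)} = \frac{1}{944 + 416} = \frac{1}{1360}$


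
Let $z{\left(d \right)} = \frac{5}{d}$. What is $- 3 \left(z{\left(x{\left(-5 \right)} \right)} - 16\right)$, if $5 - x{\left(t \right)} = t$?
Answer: $\frac{93}{2} \approx 46.5$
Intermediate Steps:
$x{\left(t \right)} = 5 - t$
$- 3 \left(z{\left(x{\left(-5 \right)} \right)} - 16\right) = - 3 \left(\frac{5}{5 - -5} - 16\right) = - 3 \left(\frac{5}{5 + 5} - 16\right) = - 3 \left(\frac{5}{10} - 16\right) = - 3 \left(5 \cdot \frac{1}{10} - 16\right) = - 3 \left(\frac{1}{2} - 16\right) = \left(-3\right) \left(- \frac{31}{2}\right) = \frac{93}{2}$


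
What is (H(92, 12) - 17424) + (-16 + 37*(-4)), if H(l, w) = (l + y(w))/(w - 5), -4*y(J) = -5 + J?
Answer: -492103/28 ≈ -17575.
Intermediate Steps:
y(J) = 5/4 - J/4 (y(J) = -(-5 + J)/4 = 5/4 - J/4)
H(l, w) = (5/4 + l - w/4)/(-5 + w) (H(l, w) = (l + (5/4 - w/4))/(w - 5) = (5/4 + l - w/4)/(-5 + w))
(H(92, 12) - 17424) + (-16 + 37*(-4)) = ((5 - 1*12 + 4*92)/(4*(-5 + 12)) - 17424) + (-16 + 37*(-4)) = ((1/4)*(5 - 12 + 368)/7 - 17424) + (-16 - 148) = ((1/4)*(1/7)*361 - 17424) - 164 = (361/28 - 17424) - 164 = -487511/28 - 164 = -492103/28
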